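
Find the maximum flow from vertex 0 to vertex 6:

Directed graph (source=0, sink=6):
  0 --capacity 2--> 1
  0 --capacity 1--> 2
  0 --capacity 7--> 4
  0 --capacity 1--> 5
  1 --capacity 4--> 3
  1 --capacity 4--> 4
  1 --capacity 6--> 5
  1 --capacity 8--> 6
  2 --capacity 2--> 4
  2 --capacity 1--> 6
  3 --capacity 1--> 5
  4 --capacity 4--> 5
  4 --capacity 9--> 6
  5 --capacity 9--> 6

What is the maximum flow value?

Computing max flow:
  Flow on (0->1): 2/2
  Flow on (0->2): 1/1
  Flow on (0->4): 7/7
  Flow on (0->5): 1/1
  Flow on (1->6): 2/8
  Flow on (2->6): 1/1
  Flow on (4->6): 7/9
  Flow on (5->6): 1/9
Maximum flow = 11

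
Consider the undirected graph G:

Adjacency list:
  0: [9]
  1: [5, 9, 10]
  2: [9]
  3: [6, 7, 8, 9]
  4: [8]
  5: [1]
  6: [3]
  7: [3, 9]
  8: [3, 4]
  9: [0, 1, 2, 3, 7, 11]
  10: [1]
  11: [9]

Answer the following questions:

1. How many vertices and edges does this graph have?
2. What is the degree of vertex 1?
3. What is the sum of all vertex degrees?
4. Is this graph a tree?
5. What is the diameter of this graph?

Count: 12 vertices, 12 edges.
Vertex 1 has neighbors [5, 9, 10], degree = 3.
Handshaking lemma: 2 * 12 = 24.
A tree on 12 vertices has 11 edges. This graph has 12 edges (1 extra). Not a tree.
Diameter (longest shortest path) = 5.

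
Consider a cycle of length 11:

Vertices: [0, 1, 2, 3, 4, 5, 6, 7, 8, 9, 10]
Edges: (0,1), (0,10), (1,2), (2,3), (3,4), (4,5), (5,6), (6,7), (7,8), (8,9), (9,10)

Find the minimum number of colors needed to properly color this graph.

This is an odd cycle (C_11). Odd cycles are not bipartite (any 2-coloring forces two adjacent vertices to match), and 3 colors suffice.
Chromatic number = 3.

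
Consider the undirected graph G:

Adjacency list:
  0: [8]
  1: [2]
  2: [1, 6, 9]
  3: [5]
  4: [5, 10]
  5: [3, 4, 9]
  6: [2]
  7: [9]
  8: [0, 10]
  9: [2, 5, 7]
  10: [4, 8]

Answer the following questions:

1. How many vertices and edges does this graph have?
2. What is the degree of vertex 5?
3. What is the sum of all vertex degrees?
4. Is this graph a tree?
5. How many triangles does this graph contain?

Count: 11 vertices, 10 edges.
Vertex 5 has neighbors [3, 4, 9], degree = 3.
Handshaking lemma: 2 * 10 = 20.
A graph is a tree iff it is connected and has exactly n-1 edges. This graph is connected (all 11 vertices in one component) and has 11-1 = 10 edges. It is a tree.
Number of triangles = 0.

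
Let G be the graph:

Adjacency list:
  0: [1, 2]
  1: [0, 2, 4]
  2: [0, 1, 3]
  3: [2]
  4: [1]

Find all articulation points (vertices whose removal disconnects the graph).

An articulation point is a vertex whose removal disconnects the graph.
Articulation points: [1, 2]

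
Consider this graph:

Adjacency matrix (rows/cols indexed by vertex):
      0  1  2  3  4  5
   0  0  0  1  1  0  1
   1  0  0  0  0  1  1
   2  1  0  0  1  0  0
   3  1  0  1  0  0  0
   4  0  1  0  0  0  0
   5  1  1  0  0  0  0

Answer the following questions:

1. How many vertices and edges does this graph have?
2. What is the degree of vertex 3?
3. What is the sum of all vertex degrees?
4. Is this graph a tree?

Count: 6 vertices, 6 edges.
Vertex 3 has neighbors [0, 2], degree = 2.
Handshaking lemma: 2 * 6 = 12.
A tree on 6 vertices has 5 edges. This graph has 6 edges (1 extra). Not a tree.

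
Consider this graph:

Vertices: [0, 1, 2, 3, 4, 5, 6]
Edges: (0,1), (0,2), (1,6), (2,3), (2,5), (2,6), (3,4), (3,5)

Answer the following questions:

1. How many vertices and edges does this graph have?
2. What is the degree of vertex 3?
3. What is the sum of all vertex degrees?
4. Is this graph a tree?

Count: 7 vertices, 8 edges.
Vertex 3 has neighbors [2, 4, 5], degree = 3.
Handshaking lemma: 2 * 8 = 16.
A tree on 7 vertices has 6 edges. This graph has 8 edges (2 extra). Not a tree.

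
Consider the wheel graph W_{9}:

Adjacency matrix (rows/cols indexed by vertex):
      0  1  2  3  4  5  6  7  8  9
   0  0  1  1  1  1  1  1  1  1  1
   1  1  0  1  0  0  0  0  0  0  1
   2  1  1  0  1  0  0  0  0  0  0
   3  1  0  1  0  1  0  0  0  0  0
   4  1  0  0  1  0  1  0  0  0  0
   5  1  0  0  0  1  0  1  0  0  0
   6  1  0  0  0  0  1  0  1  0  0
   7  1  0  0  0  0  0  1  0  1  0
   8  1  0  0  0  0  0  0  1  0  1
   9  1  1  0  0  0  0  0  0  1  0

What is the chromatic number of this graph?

W_{9} = C_{9} plus a hub adjacent to every cycle vertex.
The outer cycle needs 3 colors (odd cycle); the hub is adjacent to all of them so needs a fresh color.
Chromatic number = 3 + 1 = 4.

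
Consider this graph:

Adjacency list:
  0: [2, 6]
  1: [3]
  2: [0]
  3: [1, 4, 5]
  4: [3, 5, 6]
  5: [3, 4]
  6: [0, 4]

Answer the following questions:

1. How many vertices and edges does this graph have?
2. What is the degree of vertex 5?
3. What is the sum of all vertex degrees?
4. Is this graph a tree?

Count: 7 vertices, 7 edges.
Vertex 5 has neighbors [3, 4], degree = 2.
Handshaking lemma: 2 * 7 = 14.
A tree on 7 vertices has 6 edges. This graph has 7 edges (1 extra). Not a tree.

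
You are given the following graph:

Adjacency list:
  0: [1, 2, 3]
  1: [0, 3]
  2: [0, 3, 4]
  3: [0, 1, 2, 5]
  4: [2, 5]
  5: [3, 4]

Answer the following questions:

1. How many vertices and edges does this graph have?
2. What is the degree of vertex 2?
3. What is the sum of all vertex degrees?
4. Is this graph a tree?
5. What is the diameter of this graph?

Count: 6 vertices, 8 edges.
Vertex 2 has neighbors [0, 3, 4], degree = 3.
Handshaking lemma: 2 * 8 = 16.
A tree on 6 vertices has 5 edges. This graph has 8 edges (3 extra). Not a tree.
Diameter (longest shortest path) = 3.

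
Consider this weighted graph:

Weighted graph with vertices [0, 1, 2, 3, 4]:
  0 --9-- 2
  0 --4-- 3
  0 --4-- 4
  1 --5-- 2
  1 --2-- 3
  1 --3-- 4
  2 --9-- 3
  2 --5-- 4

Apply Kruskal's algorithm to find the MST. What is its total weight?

Applying Kruskal's algorithm (sort edges by weight, add if no cycle):
  Add (1,3) w=2
  Add (1,4) w=3
  Add (0,3) w=4
  Skip (0,4) w=4 (creates cycle)
  Add (1,2) w=5
  Skip (2,4) w=5 (creates cycle)
  Skip (0,2) w=9 (creates cycle)
  Skip (2,3) w=9 (creates cycle)
MST weight = 14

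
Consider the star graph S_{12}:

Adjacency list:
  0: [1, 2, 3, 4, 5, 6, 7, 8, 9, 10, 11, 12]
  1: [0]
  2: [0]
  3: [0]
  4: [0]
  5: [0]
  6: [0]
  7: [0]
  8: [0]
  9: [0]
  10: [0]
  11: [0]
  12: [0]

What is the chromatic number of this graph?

S_{12} has one hub adjacent to 12 leaves; leaves are pairwise non-adjacent.
Color the hub 0 and every leaf 1.
Chromatic number = 2.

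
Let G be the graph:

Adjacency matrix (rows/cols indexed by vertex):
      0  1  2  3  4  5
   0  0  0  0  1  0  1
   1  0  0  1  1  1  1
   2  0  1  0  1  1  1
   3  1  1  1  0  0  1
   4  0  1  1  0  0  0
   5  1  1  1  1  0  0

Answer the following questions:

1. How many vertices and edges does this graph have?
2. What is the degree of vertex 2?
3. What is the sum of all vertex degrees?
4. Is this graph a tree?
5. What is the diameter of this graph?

Count: 6 vertices, 10 edges.
Vertex 2 has neighbors [1, 3, 4, 5], degree = 4.
Handshaking lemma: 2 * 10 = 20.
A tree on 6 vertices has 5 edges. This graph has 10 edges (5 extra). Not a tree.
Diameter (longest shortest path) = 3.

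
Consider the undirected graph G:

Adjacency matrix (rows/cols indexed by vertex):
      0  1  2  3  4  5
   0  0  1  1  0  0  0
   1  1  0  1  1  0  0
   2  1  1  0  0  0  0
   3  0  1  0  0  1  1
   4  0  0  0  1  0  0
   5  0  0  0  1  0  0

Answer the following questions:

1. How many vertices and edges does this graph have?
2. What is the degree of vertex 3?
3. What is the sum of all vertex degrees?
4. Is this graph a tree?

Count: 6 vertices, 6 edges.
Vertex 3 has neighbors [1, 4, 5], degree = 3.
Handshaking lemma: 2 * 6 = 12.
A tree on 6 vertices has 5 edges. This graph has 6 edges (1 extra). Not a tree.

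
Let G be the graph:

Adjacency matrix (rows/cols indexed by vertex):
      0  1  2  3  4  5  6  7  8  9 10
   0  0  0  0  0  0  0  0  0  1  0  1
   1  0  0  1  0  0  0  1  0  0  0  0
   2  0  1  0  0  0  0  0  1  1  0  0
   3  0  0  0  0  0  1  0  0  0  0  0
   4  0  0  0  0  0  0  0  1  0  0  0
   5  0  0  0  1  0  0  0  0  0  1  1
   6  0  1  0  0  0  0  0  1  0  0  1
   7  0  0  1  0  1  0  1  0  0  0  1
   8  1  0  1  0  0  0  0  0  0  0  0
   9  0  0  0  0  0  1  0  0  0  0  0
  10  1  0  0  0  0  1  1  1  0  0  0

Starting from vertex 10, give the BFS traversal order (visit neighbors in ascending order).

BFS from vertex 10 (neighbors processed in ascending order):
Visit order: 10, 0, 5, 6, 7, 8, 3, 9, 1, 2, 4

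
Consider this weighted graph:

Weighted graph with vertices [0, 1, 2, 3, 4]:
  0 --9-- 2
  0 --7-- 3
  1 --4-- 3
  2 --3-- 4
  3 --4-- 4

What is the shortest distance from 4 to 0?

Using Dijkstra's algorithm from vertex 4:
Shortest path: 4 -> 3 -> 0
Total weight: 4 + 7 = 11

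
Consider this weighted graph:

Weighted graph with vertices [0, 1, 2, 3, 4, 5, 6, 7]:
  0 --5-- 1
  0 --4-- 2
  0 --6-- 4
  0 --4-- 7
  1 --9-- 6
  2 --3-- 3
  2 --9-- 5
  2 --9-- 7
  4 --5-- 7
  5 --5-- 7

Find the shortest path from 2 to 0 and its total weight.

Using Dijkstra's algorithm from vertex 2:
Shortest path: 2 -> 0
Total weight: 4 = 4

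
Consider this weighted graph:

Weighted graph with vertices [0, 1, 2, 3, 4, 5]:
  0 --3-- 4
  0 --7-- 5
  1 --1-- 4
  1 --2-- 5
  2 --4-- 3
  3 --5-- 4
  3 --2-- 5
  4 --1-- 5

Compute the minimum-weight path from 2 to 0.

Using Dijkstra's algorithm from vertex 2:
Shortest path: 2 -> 3 -> 5 -> 4 -> 0
Total weight: 4 + 2 + 1 + 3 = 10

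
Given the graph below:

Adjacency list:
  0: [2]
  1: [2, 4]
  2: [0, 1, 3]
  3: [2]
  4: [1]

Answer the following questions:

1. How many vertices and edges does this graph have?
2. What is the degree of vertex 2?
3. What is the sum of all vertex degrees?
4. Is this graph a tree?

Count: 5 vertices, 4 edges.
Vertex 2 has neighbors [0, 1, 3], degree = 3.
Handshaking lemma: 2 * 4 = 8.
A graph is a tree iff it is connected and has exactly n-1 edges. This graph is connected (all 5 vertices in one component) and has 5-1 = 4 edges. It is a tree.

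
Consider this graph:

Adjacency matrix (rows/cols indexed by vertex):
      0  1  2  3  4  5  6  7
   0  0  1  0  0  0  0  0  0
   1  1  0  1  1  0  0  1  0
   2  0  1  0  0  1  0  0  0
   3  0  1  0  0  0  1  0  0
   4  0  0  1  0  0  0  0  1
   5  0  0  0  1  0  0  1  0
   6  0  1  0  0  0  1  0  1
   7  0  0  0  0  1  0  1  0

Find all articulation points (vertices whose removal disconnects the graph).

An articulation point is a vertex whose removal disconnects the graph.
Articulation points: [1]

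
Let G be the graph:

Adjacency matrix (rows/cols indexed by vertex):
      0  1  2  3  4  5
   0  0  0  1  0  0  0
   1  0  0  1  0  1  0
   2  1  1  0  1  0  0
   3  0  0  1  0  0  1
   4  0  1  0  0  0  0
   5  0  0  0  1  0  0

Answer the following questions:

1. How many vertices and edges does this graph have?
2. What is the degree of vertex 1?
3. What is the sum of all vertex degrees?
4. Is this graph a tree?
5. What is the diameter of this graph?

Count: 6 vertices, 5 edges.
Vertex 1 has neighbors [2, 4], degree = 2.
Handshaking lemma: 2 * 5 = 10.
A graph is a tree iff it is connected and has exactly n-1 edges. This graph is connected (all 6 vertices in one component) and has 6-1 = 5 edges. It is a tree.
Diameter (longest shortest path) = 4.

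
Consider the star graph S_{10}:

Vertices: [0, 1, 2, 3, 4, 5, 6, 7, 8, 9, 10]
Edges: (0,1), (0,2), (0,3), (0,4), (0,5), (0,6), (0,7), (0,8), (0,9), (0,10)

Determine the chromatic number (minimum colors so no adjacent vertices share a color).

S_{10} has one hub adjacent to 10 leaves; leaves are pairwise non-adjacent.
Color the hub 0 and every leaf 1.
Chromatic number = 2.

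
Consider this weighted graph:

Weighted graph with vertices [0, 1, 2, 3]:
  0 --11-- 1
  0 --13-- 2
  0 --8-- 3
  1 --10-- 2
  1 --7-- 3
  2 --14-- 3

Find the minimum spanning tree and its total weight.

Applying Kruskal's algorithm (sort edges by weight, add if no cycle):
  Add (1,3) w=7
  Add (0,3) w=8
  Add (1,2) w=10
  Skip (0,1) w=11 (creates cycle)
  Skip (0,2) w=13 (creates cycle)
  Skip (2,3) w=14 (creates cycle)
MST weight = 25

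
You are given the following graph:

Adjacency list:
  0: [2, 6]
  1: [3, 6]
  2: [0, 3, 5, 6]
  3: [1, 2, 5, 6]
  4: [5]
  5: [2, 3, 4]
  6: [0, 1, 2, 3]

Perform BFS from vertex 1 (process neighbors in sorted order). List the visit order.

BFS from vertex 1 (neighbors processed in ascending order):
Visit order: 1, 3, 6, 2, 5, 0, 4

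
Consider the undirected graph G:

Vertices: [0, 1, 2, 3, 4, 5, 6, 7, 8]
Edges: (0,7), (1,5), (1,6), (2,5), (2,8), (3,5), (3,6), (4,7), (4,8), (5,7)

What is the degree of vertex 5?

Vertex 5 has neighbors [1, 2, 3, 7], so deg(5) = 4.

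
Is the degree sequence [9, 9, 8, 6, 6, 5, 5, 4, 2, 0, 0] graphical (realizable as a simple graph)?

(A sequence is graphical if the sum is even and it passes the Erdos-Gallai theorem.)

Sum of degrees = 54. Sum is even but fails Erdos-Gallai. The sequence is NOT graphical.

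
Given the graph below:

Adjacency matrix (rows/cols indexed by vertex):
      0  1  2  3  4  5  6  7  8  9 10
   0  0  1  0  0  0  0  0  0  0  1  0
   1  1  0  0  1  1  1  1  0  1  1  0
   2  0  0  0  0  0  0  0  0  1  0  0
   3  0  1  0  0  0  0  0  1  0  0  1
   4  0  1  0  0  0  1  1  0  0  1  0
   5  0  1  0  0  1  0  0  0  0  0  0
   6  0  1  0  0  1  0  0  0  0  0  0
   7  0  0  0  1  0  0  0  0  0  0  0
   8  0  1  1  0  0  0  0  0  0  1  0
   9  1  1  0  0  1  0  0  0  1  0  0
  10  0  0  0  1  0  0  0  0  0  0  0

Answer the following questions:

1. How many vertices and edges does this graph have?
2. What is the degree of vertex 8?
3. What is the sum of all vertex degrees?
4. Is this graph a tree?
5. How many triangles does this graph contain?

Count: 11 vertices, 15 edges.
Vertex 8 has neighbors [1, 2, 9], degree = 3.
Handshaking lemma: 2 * 15 = 30.
A tree on 11 vertices has 10 edges. This graph has 15 edges (5 extra). Not a tree.
Number of triangles = 5.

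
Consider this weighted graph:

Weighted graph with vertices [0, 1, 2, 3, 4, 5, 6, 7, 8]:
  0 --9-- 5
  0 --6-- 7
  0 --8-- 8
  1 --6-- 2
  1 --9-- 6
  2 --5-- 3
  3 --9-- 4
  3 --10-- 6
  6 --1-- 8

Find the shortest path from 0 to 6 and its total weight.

Using Dijkstra's algorithm from vertex 0:
Shortest path: 0 -> 8 -> 6
Total weight: 8 + 1 = 9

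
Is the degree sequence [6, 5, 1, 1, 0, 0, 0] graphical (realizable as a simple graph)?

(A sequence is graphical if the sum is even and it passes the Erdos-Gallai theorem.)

Sum of degrees = 13. Sum is odd, so the sequence is NOT graphical.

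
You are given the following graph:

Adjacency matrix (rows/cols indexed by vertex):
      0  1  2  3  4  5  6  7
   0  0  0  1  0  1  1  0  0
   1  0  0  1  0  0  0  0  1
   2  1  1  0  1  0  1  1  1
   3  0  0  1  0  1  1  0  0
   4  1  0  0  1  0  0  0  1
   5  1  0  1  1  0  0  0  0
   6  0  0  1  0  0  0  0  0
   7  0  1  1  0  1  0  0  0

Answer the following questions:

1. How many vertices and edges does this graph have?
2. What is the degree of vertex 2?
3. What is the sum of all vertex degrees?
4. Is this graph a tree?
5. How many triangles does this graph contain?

Count: 8 vertices, 12 edges.
Vertex 2 has neighbors [0, 1, 3, 5, 6, 7], degree = 6.
Handshaking lemma: 2 * 12 = 24.
A tree on 8 vertices has 7 edges. This graph has 12 edges (5 extra). Not a tree.
Number of triangles = 3.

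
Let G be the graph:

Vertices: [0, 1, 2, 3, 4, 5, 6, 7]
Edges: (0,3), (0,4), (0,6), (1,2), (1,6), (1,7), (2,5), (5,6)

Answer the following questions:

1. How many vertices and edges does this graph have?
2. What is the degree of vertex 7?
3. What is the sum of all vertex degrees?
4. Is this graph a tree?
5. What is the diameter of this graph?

Count: 8 vertices, 8 edges.
Vertex 7 has neighbors [1], degree = 1.
Handshaking lemma: 2 * 8 = 16.
A tree on 8 vertices has 7 edges. This graph has 8 edges (1 extra). Not a tree.
Diameter (longest shortest path) = 4.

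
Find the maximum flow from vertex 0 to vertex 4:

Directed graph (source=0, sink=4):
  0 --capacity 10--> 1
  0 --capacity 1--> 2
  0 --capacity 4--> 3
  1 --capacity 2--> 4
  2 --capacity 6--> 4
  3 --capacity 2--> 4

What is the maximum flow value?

Computing max flow:
  Flow on (0->1): 2/10
  Flow on (0->2): 1/1
  Flow on (0->3): 2/4
  Flow on (1->4): 2/2
  Flow on (2->4): 1/6
  Flow on (3->4): 2/2
Maximum flow = 5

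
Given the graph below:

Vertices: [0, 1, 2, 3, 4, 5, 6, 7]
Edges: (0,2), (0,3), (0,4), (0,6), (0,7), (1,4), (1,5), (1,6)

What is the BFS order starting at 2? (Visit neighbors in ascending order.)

BFS from vertex 2 (neighbors processed in ascending order):
Visit order: 2, 0, 3, 4, 6, 7, 1, 5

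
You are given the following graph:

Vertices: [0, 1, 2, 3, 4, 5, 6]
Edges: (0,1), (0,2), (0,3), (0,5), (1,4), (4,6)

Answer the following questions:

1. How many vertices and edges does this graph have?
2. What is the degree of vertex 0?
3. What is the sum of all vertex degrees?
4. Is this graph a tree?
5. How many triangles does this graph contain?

Count: 7 vertices, 6 edges.
Vertex 0 has neighbors [1, 2, 3, 5], degree = 4.
Handshaking lemma: 2 * 6 = 12.
A graph is a tree iff it is connected and has exactly n-1 edges. This graph is connected (all 7 vertices in one component) and has 7-1 = 6 edges. It is a tree.
Number of triangles = 0.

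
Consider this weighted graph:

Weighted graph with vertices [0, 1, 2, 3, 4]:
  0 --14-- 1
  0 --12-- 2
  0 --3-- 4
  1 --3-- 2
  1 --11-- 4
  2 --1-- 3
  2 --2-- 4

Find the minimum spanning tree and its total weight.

Applying Kruskal's algorithm (sort edges by weight, add if no cycle):
  Add (2,3) w=1
  Add (2,4) w=2
  Add (0,4) w=3
  Add (1,2) w=3
  Skip (1,4) w=11 (creates cycle)
  Skip (0,2) w=12 (creates cycle)
  Skip (0,1) w=14 (creates cycle)
MST weight = 9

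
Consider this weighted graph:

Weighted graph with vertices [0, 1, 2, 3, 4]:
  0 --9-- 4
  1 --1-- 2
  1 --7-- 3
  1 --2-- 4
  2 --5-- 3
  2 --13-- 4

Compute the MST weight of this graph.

Applying Kruskal's algorithm (sort edges by weight, add if no cycle):
  Add (1,2) w=1
  Add (1,4) w=2
  Add (2,3) w=5
  Skip (1,3) w=7 (creates cycle)
  Add (0,4) w=9
  Skip (2,4) w=13 (creates cycle)
MST weight = 17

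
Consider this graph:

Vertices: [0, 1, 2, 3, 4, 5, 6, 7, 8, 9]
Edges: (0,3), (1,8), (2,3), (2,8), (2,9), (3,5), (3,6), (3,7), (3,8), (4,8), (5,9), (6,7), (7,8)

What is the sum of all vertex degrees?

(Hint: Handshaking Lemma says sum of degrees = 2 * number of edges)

Count edges: 13 edges.
By Handshaking Lemma: sum of degrees = 2 * 13 = 26.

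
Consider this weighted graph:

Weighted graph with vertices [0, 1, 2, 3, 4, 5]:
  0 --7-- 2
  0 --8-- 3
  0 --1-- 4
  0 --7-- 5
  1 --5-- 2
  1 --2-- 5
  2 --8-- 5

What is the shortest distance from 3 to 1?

Using Dijkstra's algorithm from vertex 3:
Shortest path: 3 -> 0 -> 5 -> 1
Total weight: 8 + 7 + 2 = 17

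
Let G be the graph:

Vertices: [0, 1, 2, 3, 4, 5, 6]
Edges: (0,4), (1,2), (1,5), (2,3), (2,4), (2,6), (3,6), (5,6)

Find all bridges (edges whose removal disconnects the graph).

A bridge is an edge whose removal increases the number of connected components.
Bridges found: (0,4), (2,4)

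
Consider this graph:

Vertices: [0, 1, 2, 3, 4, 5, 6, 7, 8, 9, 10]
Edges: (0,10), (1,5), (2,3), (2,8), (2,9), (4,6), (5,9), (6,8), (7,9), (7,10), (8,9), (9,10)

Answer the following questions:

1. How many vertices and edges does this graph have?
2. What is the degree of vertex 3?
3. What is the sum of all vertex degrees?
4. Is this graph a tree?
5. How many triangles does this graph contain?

Count: 11 vertices, 12 edges.
Vertex 3 has neighbors [2], degree = 1.
Handshaking lemma: 2 * 12 = 24.
A tree on 11 vertices has 10 edges. This graph has 12 edges (2 extra). Not a tree.
Number of triangles = 2.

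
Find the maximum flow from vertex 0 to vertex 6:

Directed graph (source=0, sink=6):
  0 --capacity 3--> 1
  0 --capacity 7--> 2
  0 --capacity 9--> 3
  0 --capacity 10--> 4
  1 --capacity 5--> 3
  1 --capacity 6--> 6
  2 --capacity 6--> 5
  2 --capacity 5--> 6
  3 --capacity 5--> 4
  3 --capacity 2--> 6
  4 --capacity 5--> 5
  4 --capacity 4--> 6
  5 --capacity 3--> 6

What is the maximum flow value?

Computing max flow:
  Flow on (0->1): 3/3
  Flow on (0->2): 5/7
  Flow on (0->3): 7/9
  Flow on (0->4): 2/10
  Flow on (1->6): 3/6
  Flow on (2->6): 5/5
  Flow on (3->4): 5/5
  Flow on (3->6): 2/2
  Flow on (4->5): 3/5
  Flow on (4->6): 4/4
  Flow on (5->6): 3/3
Maximum flow = 17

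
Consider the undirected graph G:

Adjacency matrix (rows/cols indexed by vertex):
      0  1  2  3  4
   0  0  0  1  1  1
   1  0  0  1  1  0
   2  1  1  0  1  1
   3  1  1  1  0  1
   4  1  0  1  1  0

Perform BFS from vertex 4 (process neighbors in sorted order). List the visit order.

BFS from vertex 4 (neighbors processed in ascending order):
Visit order: 4, 0, 2, 3, 1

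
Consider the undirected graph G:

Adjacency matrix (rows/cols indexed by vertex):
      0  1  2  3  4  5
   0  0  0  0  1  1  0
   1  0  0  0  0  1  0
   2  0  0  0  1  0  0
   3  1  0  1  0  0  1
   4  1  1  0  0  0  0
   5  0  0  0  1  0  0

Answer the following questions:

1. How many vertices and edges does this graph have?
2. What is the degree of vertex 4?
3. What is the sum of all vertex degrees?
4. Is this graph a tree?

Count: 6 vertices, 5 edges.
Vertex 4 has neighbors [0, 1], degree = 2.
Handshaking lemma: 2 * 5 = 10.
A graph is a tree iff it is connected and has exactly n-1 edges. This graph is connected (all 6 vertices in one component) and has 6-1 = 5 edges. It is a tree.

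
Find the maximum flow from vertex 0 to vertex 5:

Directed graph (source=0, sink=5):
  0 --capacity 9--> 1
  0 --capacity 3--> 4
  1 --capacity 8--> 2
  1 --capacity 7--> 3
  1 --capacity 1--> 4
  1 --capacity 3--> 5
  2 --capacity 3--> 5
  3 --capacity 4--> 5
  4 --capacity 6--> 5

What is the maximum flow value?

Computing max flow:
  Flow on (0->1): 9/9
  Flow on (0->4): 3/3
  Flow on (1->2): 3/8
  Flow on (1->3): 3/7
  Flow on (1->5): 3/3
  Flow on (2->5): 3/3
  Flow on (3->5): 3/4
  Flow on (4->5): 3/6
Maximum flow = 12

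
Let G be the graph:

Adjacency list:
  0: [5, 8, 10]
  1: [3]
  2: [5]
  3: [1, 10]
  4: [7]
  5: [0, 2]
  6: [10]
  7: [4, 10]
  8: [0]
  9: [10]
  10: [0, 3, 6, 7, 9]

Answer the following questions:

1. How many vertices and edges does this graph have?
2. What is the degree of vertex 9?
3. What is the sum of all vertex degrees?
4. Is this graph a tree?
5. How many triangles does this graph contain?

Count: 11 vertices, 10 edges.
Vertex 9 has neighbors [10], degree = 1.
Handshaking lemma: 2 * 10 = 20.
A graph is a tree iff it is connected and has exactly n-1 edges. This graph is connected (all 11 vertices in one component) and has 11-1 = 10 edges. It is a tree.
Number of triangles = 0.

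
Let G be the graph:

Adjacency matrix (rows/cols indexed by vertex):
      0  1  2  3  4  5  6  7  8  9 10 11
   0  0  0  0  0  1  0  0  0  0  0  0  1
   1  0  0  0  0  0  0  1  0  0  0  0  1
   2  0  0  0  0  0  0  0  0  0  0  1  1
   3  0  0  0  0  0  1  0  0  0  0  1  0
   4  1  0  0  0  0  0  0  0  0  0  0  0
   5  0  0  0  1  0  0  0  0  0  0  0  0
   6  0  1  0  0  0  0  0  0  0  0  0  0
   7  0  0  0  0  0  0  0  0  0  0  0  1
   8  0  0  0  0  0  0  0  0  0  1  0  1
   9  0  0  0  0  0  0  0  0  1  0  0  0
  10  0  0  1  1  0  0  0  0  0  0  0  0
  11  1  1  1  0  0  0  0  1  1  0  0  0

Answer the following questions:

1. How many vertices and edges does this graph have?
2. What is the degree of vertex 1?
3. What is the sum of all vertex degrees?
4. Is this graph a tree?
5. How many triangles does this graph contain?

Count: 12 vertices, 11 edges.
Vertex 1 has neighbors [6, 11], degree = 2.
Handshaking lemma: 2 * 11 = 22.
A graph is a tree iff it is connected and has exactly n-1 edges. This graph is connected (all 12 vertices in one component) and has 12-1 = 11 edges. It is a tree.
Number of triangles = 0.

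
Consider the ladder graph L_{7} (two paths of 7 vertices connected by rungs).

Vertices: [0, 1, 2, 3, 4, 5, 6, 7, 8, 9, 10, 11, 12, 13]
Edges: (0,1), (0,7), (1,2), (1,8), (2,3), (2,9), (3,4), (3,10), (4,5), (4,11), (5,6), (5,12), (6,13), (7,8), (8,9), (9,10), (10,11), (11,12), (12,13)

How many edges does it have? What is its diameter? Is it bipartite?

Ladder graph L_{7}: 7 rungs + 2 * (7-1) path edges = 7 + 12 = 19 edges.
Diameter = 7.
Ladder graphs are bipartite (alternating coloring along each path).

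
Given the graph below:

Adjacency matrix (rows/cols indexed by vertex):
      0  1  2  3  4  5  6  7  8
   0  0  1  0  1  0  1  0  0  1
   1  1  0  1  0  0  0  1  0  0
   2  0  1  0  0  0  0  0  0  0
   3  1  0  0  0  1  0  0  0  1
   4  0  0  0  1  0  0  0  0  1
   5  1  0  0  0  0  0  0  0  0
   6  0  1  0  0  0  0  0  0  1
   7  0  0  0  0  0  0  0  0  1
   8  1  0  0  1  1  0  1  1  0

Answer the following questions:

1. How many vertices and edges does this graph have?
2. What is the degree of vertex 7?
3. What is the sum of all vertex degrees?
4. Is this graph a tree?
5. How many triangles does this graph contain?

Count: 9 vertices, 11 edges.
Vertex 7 has neighbors [8], degree = 1.
Handshaking lemma: 2 * 11 = 22.
A tree on 9 vertices has 8 edges. This graph has 11 edges (3 extra). Not a tree.
Number of triangles = 2.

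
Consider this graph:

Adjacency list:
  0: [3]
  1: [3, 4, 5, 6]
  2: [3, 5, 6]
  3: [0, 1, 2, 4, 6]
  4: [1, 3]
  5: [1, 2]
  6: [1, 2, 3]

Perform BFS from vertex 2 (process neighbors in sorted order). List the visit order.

BFS from vertex 2 (neighbors processed in ascending order):
Visit order: 2, 3, 5, 6, 0, 1, 4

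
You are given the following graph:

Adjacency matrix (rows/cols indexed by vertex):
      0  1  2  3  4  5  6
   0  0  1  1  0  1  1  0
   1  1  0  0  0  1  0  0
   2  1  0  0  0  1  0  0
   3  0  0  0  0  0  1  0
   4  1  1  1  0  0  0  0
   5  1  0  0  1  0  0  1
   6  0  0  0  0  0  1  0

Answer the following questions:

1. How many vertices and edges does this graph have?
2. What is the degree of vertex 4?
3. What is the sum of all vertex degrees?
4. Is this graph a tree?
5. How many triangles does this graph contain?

Count: 7 vertices, 8 edges.
Vertex 4 has neighbors [0, 1, 2], degree = 3.
Handshaking lemma: 2 * 8 = 16.
A tree on 7 vertices has 6 edges. This graph has 8 edges (2 extra). Not a tree.
Number of triangles = 2.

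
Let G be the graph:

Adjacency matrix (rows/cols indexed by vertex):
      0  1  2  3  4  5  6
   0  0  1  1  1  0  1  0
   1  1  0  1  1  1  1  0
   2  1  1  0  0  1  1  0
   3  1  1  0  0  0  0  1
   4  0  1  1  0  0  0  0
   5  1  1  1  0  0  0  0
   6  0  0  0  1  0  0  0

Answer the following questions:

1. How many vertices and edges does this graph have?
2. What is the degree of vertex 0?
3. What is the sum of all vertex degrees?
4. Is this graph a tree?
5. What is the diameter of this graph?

Count: 7 vertices, 11 edges.
Vertex 0 has neighbors [1, 2, 3, 5], degree = 4.
Handshaking lemma: 2 * 11 = 22.
A tree on 7 vertices has 6 edges. This graph has 11 edges (5 extra). Not a tree.
Diameter (longest shortest path) = 3.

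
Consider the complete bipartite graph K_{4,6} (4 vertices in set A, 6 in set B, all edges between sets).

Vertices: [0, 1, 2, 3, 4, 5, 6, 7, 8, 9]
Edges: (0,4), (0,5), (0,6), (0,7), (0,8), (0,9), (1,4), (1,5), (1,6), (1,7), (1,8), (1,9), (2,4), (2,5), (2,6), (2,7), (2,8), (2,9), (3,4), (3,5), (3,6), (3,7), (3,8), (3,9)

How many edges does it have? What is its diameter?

K_{4,6} has 4 * 6 = 24 edges.
Any vertex reaches any opposite-side vertex in 1 step; same-side vertices reach in 2 steps via any opposite-side vertex.
Diameter = 2.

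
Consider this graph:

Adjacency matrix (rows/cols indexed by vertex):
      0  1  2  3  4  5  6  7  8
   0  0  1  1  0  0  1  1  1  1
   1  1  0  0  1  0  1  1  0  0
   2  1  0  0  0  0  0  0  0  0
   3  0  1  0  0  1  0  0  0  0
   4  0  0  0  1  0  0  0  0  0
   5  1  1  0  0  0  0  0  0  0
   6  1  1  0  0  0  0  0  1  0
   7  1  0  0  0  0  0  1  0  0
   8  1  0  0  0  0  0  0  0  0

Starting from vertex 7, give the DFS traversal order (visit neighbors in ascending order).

DFS from vertex 7 (neighbors processed in ascending order):
Visit order: 7, 0, 1, 3, 4, 5, 6, 2, 8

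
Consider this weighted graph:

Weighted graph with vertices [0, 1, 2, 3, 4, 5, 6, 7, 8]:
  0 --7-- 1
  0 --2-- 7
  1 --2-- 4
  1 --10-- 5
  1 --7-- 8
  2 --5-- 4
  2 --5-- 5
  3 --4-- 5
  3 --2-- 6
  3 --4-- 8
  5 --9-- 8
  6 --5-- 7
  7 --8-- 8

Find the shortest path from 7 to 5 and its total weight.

Using Dijkstra's algorithm from vertex 7:
Shortest path: 7 -> 6 -> 3 -> 5
Total weight: 5 + 2 + 4 = 11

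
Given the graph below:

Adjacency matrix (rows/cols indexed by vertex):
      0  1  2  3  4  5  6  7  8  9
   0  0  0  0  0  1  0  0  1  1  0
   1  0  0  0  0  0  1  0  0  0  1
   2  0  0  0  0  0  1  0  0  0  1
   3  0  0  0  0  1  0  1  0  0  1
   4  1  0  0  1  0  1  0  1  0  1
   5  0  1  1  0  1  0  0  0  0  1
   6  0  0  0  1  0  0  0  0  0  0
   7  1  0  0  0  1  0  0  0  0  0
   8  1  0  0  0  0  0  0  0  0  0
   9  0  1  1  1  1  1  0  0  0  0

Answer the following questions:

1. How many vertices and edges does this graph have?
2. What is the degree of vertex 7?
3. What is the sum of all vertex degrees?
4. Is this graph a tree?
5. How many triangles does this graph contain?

Count: 10 vertices, 14 edges.
Vertex 7 has neighbors [0, 4], degree = 2.
Handshaking lemma: 2 * 14 = 28.
A tree on 10 vertices has 9 edges. This graph has 14 edges (5 extra). Not a tree.
Number of triangles = 5.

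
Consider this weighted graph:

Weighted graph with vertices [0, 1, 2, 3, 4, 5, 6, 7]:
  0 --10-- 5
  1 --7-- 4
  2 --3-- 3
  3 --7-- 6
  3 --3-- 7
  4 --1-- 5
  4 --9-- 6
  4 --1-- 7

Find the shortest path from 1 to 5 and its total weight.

Using Dijkstra's algorithm from vertex 1:
Shortest path: 1 -> 4 -> 5
Total weight: 7 + 1 = 8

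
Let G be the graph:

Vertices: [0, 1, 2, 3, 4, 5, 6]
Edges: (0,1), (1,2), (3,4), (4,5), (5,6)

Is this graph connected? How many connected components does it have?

Checking connectivity: the graph has 2 connected component(s).
Components: [[0, 1, 2], [3, 4, 5, 6]]. The graph is NOT connected.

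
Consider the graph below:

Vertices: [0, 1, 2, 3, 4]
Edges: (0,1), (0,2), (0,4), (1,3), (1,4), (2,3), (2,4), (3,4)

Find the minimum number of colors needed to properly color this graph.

The graph has a maximum clique of size 3 (lower bound on chromatic number).
A valid 3-coloring: {0: 1, 1: 2, 2: 2, 3: 1, 4: 0}.
Chromatic number = 3.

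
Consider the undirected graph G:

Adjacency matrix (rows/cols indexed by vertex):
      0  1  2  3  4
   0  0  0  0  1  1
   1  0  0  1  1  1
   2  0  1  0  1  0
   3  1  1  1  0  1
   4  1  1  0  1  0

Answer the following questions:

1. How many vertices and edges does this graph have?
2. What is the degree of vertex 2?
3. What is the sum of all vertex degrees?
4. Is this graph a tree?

Count: 5 vertices, 7 edges.
Vertex 2 has neighbors [1, 3], degree = 2.
Handshaking lemma: 2 * 7 = 14.
A tree on 5 vertices has 4 edges. This graph has 7 edges (3 extra). Not a tree.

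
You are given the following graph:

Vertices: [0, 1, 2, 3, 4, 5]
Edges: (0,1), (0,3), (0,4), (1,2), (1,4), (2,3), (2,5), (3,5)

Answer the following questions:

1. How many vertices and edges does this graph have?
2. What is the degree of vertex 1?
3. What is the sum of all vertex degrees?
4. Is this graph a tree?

Count: 6 vertices, 8 edges.
Vertex 1 has neighbors [0, 2, 4], degree = 3.
Handshaking lemma: 2 * 8 = 16.
A tree on 6 vertices has 5 edges. This graph has 8 edges (3 extra). Not a tree.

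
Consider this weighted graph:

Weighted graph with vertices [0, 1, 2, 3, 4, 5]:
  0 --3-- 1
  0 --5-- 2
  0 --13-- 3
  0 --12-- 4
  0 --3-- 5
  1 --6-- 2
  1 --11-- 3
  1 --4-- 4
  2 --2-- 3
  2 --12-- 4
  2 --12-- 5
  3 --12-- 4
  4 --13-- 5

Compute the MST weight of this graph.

Applying Kruskal's algorithm (sort edges by weight, add if no cycle):
  Add (2,3) w=2
  Add (0,1) w=3
  Add (0,5) w=3
  Add (1,4) w=4
  Add (0,2) w=5
  Skip (1,2) w=6 (creates cycle)
  Skip (1,3) w=11 (creates cycle)
  Skip (0,4) w=12 (creates cycle)
  Skip (2,4) w=12 (creates cycle)
  Skip (2,5) w=12 (creates cycle)
  Skip (3,4) w=12 (creates cycle)
  Skip (0,3) w=13 (creates cycle)
  Skip (4,5) w=13 (creates cycle)
MST weight = 17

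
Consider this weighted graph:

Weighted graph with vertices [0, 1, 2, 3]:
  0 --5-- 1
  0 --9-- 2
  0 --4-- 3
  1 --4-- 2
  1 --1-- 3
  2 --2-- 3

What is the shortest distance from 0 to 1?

Using Dijkstra's algorithm from vertex 0:
Shortest path: 0 -> 1
Total weight: 5 = 5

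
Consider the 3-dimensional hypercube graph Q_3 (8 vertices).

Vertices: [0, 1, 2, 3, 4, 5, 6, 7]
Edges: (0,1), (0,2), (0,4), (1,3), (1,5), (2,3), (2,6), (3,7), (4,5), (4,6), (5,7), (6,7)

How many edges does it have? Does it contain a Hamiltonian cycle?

Q_3 has 8 * 3 / 2 = 12 edges.
Q_3 (d >= 2) always has a Hamiltonian cycle: a 3-bit cyclic Gray code visits every vertex exactly once and returns to the start.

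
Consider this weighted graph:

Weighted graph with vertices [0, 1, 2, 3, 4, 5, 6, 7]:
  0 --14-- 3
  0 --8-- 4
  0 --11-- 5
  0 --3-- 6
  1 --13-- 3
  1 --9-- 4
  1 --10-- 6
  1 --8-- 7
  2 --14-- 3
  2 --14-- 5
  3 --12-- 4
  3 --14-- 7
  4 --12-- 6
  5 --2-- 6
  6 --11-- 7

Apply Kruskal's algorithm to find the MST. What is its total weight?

Applying Kruskal's algorithm (sort edges by weight, add if no cycle):
  Add (5,6) w=2
  Add (0,6) w=3
  Add (0,4) w=8
  Add (1,7) w=8
  Add (1,4) w=9
  Skip (1,6) w=10 (creates cycle)
  Skip (0,5) w=11 (creates cycle)
  Skip (6,7) w=11 (creates cycle)
  Add (3,4) w=12
  Skip (4,6) w=12 (creates cycle)
  Skip (1,3) w=13 (creates cycle)
  Skip (0,3) w=14 (creates cycle)
  Add (2,3) w=14
  Skip (2,5) w=14 (creates cycle)
  Skip (3,7) w=14 (creates cycle)
MST weight = 56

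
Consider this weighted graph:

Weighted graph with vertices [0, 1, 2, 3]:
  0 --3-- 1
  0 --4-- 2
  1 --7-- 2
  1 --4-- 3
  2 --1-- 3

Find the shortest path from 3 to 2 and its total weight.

Using Dijkstra's algorithm from vertex 3:
Shortest path: 3 -> 2
Total weight: 1 = 1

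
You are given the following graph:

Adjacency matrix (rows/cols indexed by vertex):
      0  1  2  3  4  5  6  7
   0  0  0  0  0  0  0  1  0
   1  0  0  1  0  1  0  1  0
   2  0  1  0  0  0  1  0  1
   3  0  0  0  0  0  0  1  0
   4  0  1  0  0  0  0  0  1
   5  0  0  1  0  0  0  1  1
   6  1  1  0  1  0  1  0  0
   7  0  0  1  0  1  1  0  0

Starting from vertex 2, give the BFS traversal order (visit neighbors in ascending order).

BFS from vertex 2 (neighbors processed in ascending order):
Visit order: 2, 1, 5, 7, 4, 6, 0, 3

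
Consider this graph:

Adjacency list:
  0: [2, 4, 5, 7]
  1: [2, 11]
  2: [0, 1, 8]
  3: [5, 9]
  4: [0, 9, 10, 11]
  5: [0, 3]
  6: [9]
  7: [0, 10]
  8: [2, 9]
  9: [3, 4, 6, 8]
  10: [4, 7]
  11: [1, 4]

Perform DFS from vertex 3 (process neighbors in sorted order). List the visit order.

DFS from vertex 3 (neighbors processed in ascending order):
Visit order: 3, 5, 0, 2, 1, 11, 4, 9, 6, 8, 10, 7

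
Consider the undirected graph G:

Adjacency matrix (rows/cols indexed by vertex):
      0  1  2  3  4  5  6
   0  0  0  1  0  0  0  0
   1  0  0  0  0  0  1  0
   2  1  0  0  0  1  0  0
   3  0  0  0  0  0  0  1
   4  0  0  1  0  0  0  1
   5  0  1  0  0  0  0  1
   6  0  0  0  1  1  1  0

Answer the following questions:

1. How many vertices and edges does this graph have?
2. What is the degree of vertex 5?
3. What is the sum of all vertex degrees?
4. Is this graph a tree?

Count: 7 vertices, 6 edges.
Vertex 5 has neighbors [1, 6], degree = 2.
Handshaking lemma: 2 * 6 = 12.
A graph is a tree iff it is connected and has exactly n-1 edges. This graph is connected (all 7 vertices in one component) and has 7-1 = 6 edges. It is a tree.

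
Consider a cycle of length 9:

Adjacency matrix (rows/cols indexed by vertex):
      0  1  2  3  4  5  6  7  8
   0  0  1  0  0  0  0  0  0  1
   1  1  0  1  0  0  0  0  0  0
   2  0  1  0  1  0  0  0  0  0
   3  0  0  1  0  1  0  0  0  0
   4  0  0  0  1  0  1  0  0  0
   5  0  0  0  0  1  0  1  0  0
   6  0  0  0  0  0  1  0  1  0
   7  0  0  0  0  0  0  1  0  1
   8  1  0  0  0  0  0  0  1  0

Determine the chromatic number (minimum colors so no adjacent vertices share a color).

This is an odd cycle (C_9). Odd cycles are not bipartite (any 2-coloring forces two adjacent vertices to match), and 3 colors suffice.
Chromatic number = 3.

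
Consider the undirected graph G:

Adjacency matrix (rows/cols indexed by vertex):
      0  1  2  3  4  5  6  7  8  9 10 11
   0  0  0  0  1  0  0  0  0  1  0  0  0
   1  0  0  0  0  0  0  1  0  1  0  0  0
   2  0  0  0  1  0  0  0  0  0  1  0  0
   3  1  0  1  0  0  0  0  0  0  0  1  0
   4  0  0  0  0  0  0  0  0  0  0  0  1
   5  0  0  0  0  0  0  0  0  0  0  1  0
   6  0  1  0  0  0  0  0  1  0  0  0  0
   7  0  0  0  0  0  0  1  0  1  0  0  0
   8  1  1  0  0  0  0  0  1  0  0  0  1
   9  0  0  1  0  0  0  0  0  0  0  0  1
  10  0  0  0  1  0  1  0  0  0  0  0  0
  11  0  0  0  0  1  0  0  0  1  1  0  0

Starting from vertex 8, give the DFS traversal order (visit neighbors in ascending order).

DFS from vertex 8 (neighbors processed in ascending order):
Visit order: 8, 0, 3, 2, 9, 11, 4, 10, 5, 1, 6, 7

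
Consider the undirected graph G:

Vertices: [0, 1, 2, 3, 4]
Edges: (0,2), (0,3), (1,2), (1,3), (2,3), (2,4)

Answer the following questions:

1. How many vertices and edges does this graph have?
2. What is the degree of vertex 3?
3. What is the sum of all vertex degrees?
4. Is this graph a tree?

Count: 5 vertices, 6 edges.
Vertex 3 has neighbors [0, 1, 2], degree = 3.
Handshaking lemma: 2 * 6 = 12.
A tree on 5 vertices has 4 edges. This graph has 6 edges (2 extra). Not a tree.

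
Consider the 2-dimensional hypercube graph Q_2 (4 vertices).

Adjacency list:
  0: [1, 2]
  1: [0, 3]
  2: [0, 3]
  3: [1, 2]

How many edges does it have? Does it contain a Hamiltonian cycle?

Q_2 has 4 * 2 / 2 = 4 edges.
Q_2 (d >= 2) always has a Hamiltonian cycle: a 2-bit cyclic Gray code visits every vertex exactly once and returns to the start.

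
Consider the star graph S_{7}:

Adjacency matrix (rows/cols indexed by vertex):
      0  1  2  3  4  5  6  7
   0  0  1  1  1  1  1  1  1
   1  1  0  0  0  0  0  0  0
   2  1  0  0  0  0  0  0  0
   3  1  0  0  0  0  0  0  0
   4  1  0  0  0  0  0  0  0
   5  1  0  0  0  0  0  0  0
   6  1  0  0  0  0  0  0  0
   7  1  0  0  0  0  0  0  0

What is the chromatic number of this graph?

S_{7} has one hub adjacent to 7 leaves; leaves are pairwise non-adjacent.
Color the hub 0 and every leaf 1.
Chromatic number = 2.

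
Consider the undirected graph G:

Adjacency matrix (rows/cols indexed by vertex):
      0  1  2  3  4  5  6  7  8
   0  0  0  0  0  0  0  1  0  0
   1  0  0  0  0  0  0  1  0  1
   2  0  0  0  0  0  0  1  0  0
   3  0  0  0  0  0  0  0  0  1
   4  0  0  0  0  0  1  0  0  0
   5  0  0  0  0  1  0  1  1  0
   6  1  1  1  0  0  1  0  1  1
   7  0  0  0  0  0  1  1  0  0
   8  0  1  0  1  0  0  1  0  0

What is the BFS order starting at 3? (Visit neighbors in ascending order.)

BFS from vertex 3 (neighbors processed in ascending order):
Visit order: 3, 8, 1, 6, 0, 2, 5, 7, 4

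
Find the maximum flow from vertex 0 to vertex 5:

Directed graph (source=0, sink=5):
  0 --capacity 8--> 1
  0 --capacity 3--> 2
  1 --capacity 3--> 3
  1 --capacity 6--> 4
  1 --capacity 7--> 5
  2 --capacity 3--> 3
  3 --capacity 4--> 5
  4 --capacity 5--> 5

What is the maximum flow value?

Computing max flow:
  Flow on (0->1): 8/8
  Flow on (0->2): 3/3
  Flow on (1->3): 1/3
  Flow on (1->5): 7/7
  Flow on (2->3): 3/3
  Flow on (3->5): 4/4
Maximum flow = 11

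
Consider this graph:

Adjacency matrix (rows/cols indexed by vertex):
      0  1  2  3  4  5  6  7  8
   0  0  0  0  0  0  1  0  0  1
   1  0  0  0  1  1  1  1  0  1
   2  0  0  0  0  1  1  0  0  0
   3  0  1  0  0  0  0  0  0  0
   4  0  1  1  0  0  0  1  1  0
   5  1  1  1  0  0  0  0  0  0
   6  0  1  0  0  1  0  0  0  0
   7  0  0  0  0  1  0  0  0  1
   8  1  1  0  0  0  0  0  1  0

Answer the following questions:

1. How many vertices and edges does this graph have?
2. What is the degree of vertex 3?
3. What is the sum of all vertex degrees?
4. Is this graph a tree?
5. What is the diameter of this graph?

Count: 9 vertices, 12 edges.
Vertex 3 has neighbors [1], degree = 1.
Handshaking lemma: 2 * 12 = 24.
A tree on 9 vertices has 8 edges. This graph has 12 edges (4 extra). Not a tree.
Diameter (longest shortest path) = 3.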